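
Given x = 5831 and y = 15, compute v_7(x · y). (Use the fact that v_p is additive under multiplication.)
v_7(87465) = 3

v_p(x) = 3 (factor: 5831 = 7^3 · 17); v_p(y) = 0 (factor: 15 = 7^0 · 15). Additivity: v_p(xy) = v_p(x) + v_p(y) = 3 + 0 = 3. (Direct check: xy = 87465 = 7^3 · (255).)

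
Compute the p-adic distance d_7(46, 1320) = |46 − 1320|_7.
d_7(46, 1320) = 1/49

Step 1 — x − y = 46 − 1320 = -1274. Step 2 — v_7(-1274) = 2 (factor: -1274 = −(7^2 · 26); the sign does not affect v_p). Step 3 — |x − y|_7 = 7^{-2} = 1/49.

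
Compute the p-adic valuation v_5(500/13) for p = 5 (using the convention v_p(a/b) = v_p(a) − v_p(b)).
v_5(500/13) = 3

Factor powers of 5 from the numerator and denominator of the reduced fraction: 500 = 5^3 · 4 and 13 = 5^0 · 13. Apply v_p(a/b) = v_p(a) − v_p(b): v_5(500/13) = 3 − 0 = 3.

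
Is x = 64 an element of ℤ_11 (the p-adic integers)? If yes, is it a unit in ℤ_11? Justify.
x ∈ ℤ_11^× (unit); v_11(x) = 0

ℤ_11 = {x ∈ ℚ_11 : v_11(x) ≥ 0} and ℤ_11^× = {x ∈ ℤ_11 : v_11(x) = 0}. Here v_11(64) = v_11(num) − v_11(den) = 0; compare against these criteria.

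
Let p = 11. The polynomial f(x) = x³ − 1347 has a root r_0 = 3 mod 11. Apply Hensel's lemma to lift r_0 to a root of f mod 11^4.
r_3 = 13940 (mod 14641)

Hensel: r_{i+1} = r_i − f(r_i)/f′(r_i) mod 11^{i+2}, where f′(x) = 3x². Iterate:
  r_0 = 3 (mod 11)
  r_1 = 25 (mod 121)
  r_2 = 630 (mod 1331)
  r_3 = 13940 (mod 14641)
Final: r = 13940 with f(r) ≡ 0 mod 11^4.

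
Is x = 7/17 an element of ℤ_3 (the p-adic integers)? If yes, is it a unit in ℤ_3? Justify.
x ∈ ℤ_3^× (unit); v_3(x) = 0

ℤ_3 = {x ∈ ℚ_3 : v_3(x) ≥ 0} and ℤ_3^× = {x ∈ ℤ_3 : v_3(x) = 0}. Here v_3(7/17) = v_3(num) − v_3(den) = 0; compare against these criteria.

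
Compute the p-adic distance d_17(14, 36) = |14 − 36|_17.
d_17(14, 36) = 1

Step 1 — x − y = 14 − 36 = -22. Step 2 — v_17(-22) = 0 (factor: -22 = −(17^0 · 22); the sign does not affect v_p). Step 3 — |x − y|_17 = 17^{0} = 1.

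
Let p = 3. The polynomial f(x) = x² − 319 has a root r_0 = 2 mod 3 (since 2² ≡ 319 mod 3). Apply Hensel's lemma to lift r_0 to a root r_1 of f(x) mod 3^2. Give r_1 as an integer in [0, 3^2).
r_1 = 2 (mod 9)

Hensel's recurrence: r_{i+1} = r_i − f(r_i)·(f′(r_i))^{-1} mod 3^{i+2}, with f′(x) = 2x. Iterate:
  r_0 = 2 (mod 3)
  r_1 = 2 (mod 9)
Final: r_1 = 2, and one checks f(r_1) ≡ 0 mod 3^2.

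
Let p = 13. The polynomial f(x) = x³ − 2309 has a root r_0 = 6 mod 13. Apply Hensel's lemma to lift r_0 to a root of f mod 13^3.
r_2 = 2008 (mod 2197)

Hensel: r_{i+1} = r_i − f(r_i)/f′(r_i) mod 13^{i+2}, where f′(x) = 3x². Iterate:
  r_0 = 6 (mod 13)
  r_1 = 149 (mod 169)
  r_2 = 2008 (mod 2197)
Final: r = 2008 with f(r) ≡ 0 mod 13^3.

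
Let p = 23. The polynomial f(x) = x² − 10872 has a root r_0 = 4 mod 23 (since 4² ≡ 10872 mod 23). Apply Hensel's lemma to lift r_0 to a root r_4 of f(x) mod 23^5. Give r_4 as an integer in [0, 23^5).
r_4 = 4672960 (mod 6436343)

Hensel's recurrence: r_{i+1} = r_i − f(r_i)·(f′(r_i))^{-1} mod 23^{i+2}, with f′(x) = 2x. Iterate:
  r_0 = 4 (mod 23)
  r_1 = 303 (mod 529)
  r_2 = 832 (mod 12167)
  r_3 = 195504 (mod 279841)
  r_4 = 4672960 (mod 6436343)
Final: r_4 = 4672960, and one checks f(r_4) ≡ 0 mod 23^5.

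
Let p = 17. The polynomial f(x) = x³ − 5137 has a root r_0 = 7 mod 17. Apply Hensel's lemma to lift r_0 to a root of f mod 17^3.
r_2 = 2387 (mod 4913)

Hensel: r_{i+1} = r_i − f(r_i)/f′(r_i) mod 17^{i+2}, where f′(x) = 3x². Iterate:
  r_0 = 7 (mod 17)
  r_1 = 75 (mod 289)
  r_2 = 2387 (mod 4913)
Final: r = 2387 with f(r) ≡ 0 mod 17^3.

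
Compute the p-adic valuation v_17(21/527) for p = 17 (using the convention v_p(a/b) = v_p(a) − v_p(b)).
v_17(21/527) = -1

Factor powers of 17 from the numerator and denominator of the reduced fraction: 21 = 17^0 · 21 and 527 = 17^1 · 31. Apply v_p(a/b) = v_p(a) − v_p(b): v_17(21/527) = 0 − 1 = -1.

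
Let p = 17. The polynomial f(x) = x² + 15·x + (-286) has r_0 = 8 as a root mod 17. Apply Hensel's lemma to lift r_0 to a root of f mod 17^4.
r_3 = 83495 (mod 83521)

Hensel: r_{i+1} = r_i − f(r_i)·(f′(r_i))^{-1} mod 17^{i+2}, f′(x) = 2x + 15. Iterate:
  r_0 = 8 (mod 17)
  r_1 = 263 (mod 289)
  r_2 = 4887 (mod 4913)
  r_3 = 83495 (mod 83521)
Final: r = 83495 satisfies f(r) ≡ 0 mod 17^4.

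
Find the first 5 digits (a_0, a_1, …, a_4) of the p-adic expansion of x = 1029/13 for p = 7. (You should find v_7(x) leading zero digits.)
(a_0, …, a_4) = (0, 0, 0, 4, 0)

v_7(1029/13) = 3, so a_0 = ... = a_2 = 0. Factor out: x = 7^3 · u with u = 3/13 a unit in ℤ_7. Expand u iteratively via a_{v+i} = u_i mod 7, u_{i+1} = (u_i − a_{v+i})/7:
  u_0 = 3/13;  a_3 = 4;  u_1 = (u_0 − 4)/7 = -7/13
  u_1 = -7/13;  a_4 = 0;  u_2 = (u_1 − 0)/7 = -1/13
Digits: (0, 0, 0, 4, 0).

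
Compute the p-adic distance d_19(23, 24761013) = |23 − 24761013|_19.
d_19(23, 24761013) = 1/2476099

Step 1 — x − y = 23 − 24761013 = -24760990. Step 2 — v_19(-24760990) = 5 (factor: -24760990 = −(19^5 · 10); the sign does not affect v_p). Step 3 — |x − y|_19 = 19^{-5} = 1/2476099.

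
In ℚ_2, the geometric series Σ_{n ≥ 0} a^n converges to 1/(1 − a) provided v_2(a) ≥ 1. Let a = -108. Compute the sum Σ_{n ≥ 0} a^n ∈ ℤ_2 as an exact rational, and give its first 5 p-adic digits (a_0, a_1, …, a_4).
Σ a^n = 1/(1 − a) = 1/109;  first 5 digits = (1, 0, 1, 0, 0)

v_2(a) = 2 ≥ 1, so the series converges in ℤ_2 to 1/(1 − a) = 1/(1 − (-108)) = 1/109. Expand this rational in ℤ_2: compute digits iteratively via d_i = x_i mod 2, x_{i+1} = (x_i − d_i)/2. The first 5 digits are (1, 0, 1, 0, 0).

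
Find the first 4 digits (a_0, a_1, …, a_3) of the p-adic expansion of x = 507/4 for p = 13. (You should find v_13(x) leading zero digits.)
(a_0, …, a_3) = (0, 0, 4, 3)

v_13(507/4) = 2, so a_0 = ... = a_1 = 0. Factor out: x = 13^2 · u with u = 3/4 a unit in ℤ_13. Expand u iteratively via a_{v+i} = u_i mod 13, u_{i+1} = (u_i − a_{v+i})/13:
  u_0 = 3/4;  a_2 = 4;  u_1 = (u_0 − 4)/13 = -1/4
  u_1 = -1/4;  a_3 = 3;  u_2 = (u_1 − 3)/13 = -1/4
Digits: (0, 0, 4, 3).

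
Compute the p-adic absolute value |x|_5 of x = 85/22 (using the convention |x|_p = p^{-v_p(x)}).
|85/22|_5 = 1/5

Step 1 — compute v_5(x) by factoring powers of 5 out of the numerator and denominator: v_5(85/22) = 1. Step 2 — apply |x|_p = p^{-v_p(x)} = 5^{-1} = 1/5.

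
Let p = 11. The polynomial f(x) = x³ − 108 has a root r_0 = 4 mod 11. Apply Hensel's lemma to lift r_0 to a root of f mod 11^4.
r_3 = 3524 (mod 14641)

Hensel: r_{i+1} = r_i − f(r_i)/f′(r_i) mod 11^{i+2}, where f′(x) = 3x². Iterate:
  r_0 = 4 (mod 11)
  r_1 = 15 (mod 121)
  r_2 = 862 (mod 1331)
  r_3 = 3524 (mod 14641)
Final: r = 3524 with f(r) ≡ 0 mod 11^4.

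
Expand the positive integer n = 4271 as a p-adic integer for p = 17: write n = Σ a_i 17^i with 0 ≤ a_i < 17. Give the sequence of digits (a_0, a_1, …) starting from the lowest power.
(a_0, a_1, …) = (4, 13, 14)

Repeated division by 17 gives the digits low-to-high: 4271 = 4 + 13·17^1 + 14·17^2. Digit sequence: (4, 13, 14).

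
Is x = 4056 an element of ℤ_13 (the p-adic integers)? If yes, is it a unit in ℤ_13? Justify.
x ∈ ℤ_13 but not a unit; v_13(x) = 2 > 0

ℤ_13 = {x ∈ ℚ_13 : v_13(x) ≥ 0} and ℤ_13^× = {x ∈ ℤ_13 : v_13(x) = 0}. Here v_13(4056) = v_13(num) − v_13(den) = 2; compare against these criteria.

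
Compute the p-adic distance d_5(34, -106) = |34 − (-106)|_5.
d_5(34, -106) = 1/5

Step 1 — x − y = 34 − (-106) = 140. Step 2 — v_5(140) = 1 (factor: 140 = (5^1 · 28); the sign does not affect v_p). Step 3 — |x − y|_5 = 5^{-1} = 1/5.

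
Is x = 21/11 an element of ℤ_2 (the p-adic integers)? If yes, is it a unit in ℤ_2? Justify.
x ∈ ℤ_2^× (unit); v_2(x) = 0

ℤ_2 = {x ∈ ℚ_2 : v_2(x) ≥ 0} and ℤ_2^× = {x ∈ ℤ_2 : v_2(x) = 0}. Here v_2(21/11) = v_2(num) − v_2(den) = 0; compare against these criteria.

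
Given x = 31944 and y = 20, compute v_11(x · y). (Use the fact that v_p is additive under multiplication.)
v_11(638880) = 3

v_p(x) = 3 (factor: 31944 = 11^3 · 24); v_p(y) = 0 (factor: 20 = 11^0 · 20). Additivity: v_p(xy) = v_p(x) + v_p(y) = 3 + 0 = 3. (Direct check: xy = 638880 = 11^3 · (480).)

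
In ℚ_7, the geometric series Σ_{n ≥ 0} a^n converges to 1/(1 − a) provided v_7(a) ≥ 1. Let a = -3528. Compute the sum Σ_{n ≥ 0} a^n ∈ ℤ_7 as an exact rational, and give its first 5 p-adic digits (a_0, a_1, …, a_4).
Σ a^n = 1/(1 − a) = 1/3529;  first 5 digits = (1, 0, 5, 3, 2)

v_7(a) = 2 ≥ 1, so the series converges in ℤ_7 to 1/(1 − a) = 1/(1 − (-3528)) = 1/3529. Expand this rational in ℤ_7: compute digits iteratively via d_i = x_i mod 7, x_{i+1} = (x_i − d_i)/7. The first 5 digits are (1, 0, 5, 3, 2).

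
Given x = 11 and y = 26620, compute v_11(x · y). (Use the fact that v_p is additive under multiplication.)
v_11(292820) = 4

v_p(x) = 1 (factor: 11 = 11^1 · 1); v_p(y) = 3 (factor: 26620 = 11^3 · 20). Additivity: v_p(xy) = v_p(x) + v_p(y) = 1 + 3 = 4. (Direct check: xy = 292820 = 11^4 · (20).)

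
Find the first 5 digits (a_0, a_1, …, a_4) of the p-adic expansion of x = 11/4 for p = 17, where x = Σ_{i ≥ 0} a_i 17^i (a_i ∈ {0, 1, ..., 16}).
(a_0, …, a_4) = (7, 4, 4, 4, 4)

v_17(11/4) = 0 (numerator and denominator both coprime to 17), so x ∈ ℤ_17^×. Compute digits iteratively via a_i = x_i mod 17, x_{i+1} = (x_i − a_i)/17, with x_0 = x:
  x_0 = 11/4;  a_0 = 7;  x_1 = (x_0 − 7)/17 = -1/4
  x_1 = -1/4;  a_1 = 4;  x_2 = (x_1 − 4)/17 = -1/4
  x_2 = -1/4;  a_2 = 4;  x_3 = (x_2 − 4)/17 = -1/4
  x_3 = -1/4;  a_3 = 4;  x_4 = (x_3 − 4)/17 = -1/4
  x_4 = -1/4;  a_4 = 4;  x_5 = (x_4 − 4)/17 = -1/4
Digits: (7, 4, 4, 4, 4).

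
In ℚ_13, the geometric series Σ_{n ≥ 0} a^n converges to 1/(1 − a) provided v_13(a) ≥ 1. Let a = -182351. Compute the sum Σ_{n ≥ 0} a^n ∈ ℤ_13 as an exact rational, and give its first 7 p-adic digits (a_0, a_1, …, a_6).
Σ a^n = 1/(1 − a) = 1/182352;  first 7 digits = (1, 0, 0, 8, 6, 12, 11)

v_13(a) = 3 ≥ 1, so the series converges in ℤ_13 to 1/(1 − a) = 1/(1 − (-182351)) = 1/182352. Expand this rational in ℤ_13: compute digits iteratively via d_i = x_i mod 13, x_{i+1} = (x_i − d_i)/13. The first 7 digits are (1, 0, 0, 8, 6, 12, 11).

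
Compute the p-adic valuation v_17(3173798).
v_17(3173798) = 4

v_17(n) is the largest exponent k such that 17^k divides n. Factor out: 3173798 = 17^4 · 38. (Sign doesn't affect v_p.) So v_17(3173798) = 4.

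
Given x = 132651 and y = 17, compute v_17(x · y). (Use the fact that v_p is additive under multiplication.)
v_17(2255067) = 4

v_p(x) = 3 (factor: 132651 = 17^3 · 27); v_p(y) = 1 (factor: 17 = 17^1 · 1). Additivity: v_p(xy) = v_p(x) + v_p(y) = 3 + 1 = 4. (Direct check: xy = 2255067 = 17^4 · (27).)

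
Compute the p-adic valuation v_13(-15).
v_13(-15) = 0

v_13(n) is the largest exponent k such that 13^k divides n. Factor out: -15 = -13^0 · 15. (Sign doesn't affect v_p.) So v_13(-15) = 0.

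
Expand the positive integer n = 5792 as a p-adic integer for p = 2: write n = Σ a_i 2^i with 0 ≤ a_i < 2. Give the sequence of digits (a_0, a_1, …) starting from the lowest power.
(a_0, a_1, …) = (0, 0, 0, 0, 0, 1, 0, 1, 0, 1, 1, 0, 1)

Repeated division by 2 gives the digits low-to-high: 5792 = 1·2^5 + 1·2^7 + 1·2^9 + 1·2^10 + 1·2^12. Digit sequence: (0, 0, 0, 0, 0, 1, 0, 1, 0, 1, 1, 0, 1).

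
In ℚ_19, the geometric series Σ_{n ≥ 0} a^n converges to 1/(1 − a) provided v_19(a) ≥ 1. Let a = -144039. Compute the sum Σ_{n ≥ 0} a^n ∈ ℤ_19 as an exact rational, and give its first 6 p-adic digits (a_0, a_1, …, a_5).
Σ a^n = 1/(1 − a) = 1/144040;  first 6 digits = (1, 0, 0, 17, 17, 18)

v_19(a) = 3 ≥ 1, so the series converges in ℤ_19 to 1/(1 − a) = 1/(1 − (-144039)) = 1/144040. Expand this rational in ℤ_19: compute digits iteratively via d_i = x_i mod 19, x_{i+1} = (x_i − d_i)/19. The first 6 digits are (1, 0, 0, 17, 17, 18).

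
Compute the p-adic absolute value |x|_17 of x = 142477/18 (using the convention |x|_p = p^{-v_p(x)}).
|142477/18|_17 = 1/4913

Step 1 — compute v_17(x) by factoring powers of 17 out of the numerator and denominator: v_17(142477/18) = 3. Step 2 — apply |x|_p = p^{-v_p(x)} = 17^{-3} = 1/4913.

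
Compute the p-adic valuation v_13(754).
v_13(754) = 1

v_13(n) is the largest exponent k such that 13^k divides n. Factor out: 754 = 13^1 · 58. (Sign doesn't affect v_p.) So v_13(754) = 1.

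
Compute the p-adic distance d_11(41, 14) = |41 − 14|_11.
d_11(41, 14) = 1

Step 1 — x − y = 41 − 14 = 27. Step 2 — v_11(27) = 0 (factor: 27 = (11^0 · 27); the sign does not affect v_p). Step 3 — |x − y|_11 = 11^{0} = 1.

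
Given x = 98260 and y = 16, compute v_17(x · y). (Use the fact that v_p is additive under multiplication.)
v_17(1572160) = 3

v_p(x) = 3 (factor: 98260 = 17^3 · 20); v_p(y) = 0 (factor: 16 = 17^0 · 16). Additivity: v_p(xy) = v_p(x) + v_p(y) = 3 + 0 = 3. (Direct check: xy = 1572160 = 17^3 · (320).)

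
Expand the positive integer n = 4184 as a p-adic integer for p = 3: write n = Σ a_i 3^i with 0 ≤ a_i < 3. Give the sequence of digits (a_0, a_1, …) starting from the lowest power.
(a_0, a_1, …) = (2, 2, 2, 1, 0, 2, 2, 1)

Repeated division by 3 gives the digits low-to-high: 4184 = 2 + 2·3^1 + 2·3^2 + 1·3^3 + 2·3^5 + 2·3^6 + 1·3^7. Digit sequence: (2, 2, 2, 1, 0, 2, 2, 1).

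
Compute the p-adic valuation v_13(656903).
v_13(656903) = 4

v_13(n) is the largest exponent k such that 13^k divides n. Factor out: 656903 = 13^4 · 23. (Sign doesn't affect v_p.) So v_13(656903) = 4.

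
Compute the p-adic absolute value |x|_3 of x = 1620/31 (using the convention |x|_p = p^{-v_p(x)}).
|1620/31|_3 = 1/81

Step 1 — compute v_3(x) by factoring powers of 3 out of the numerator and denominator: v_3(1620/31) = 4. Step 2 — apply |x|_p = p^{-v_p(x)} = 3^{-4} = 1/81.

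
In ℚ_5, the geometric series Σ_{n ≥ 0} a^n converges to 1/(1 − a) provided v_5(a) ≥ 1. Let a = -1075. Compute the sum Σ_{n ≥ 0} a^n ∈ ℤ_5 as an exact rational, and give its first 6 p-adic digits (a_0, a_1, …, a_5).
Σ a^n = 1/(1 − a) = 1/1076;  first 6 digits = (1, 0, 2, 1, 2, 4)

v_5(a) = 2 ≥ 1, so the series converges in ℤ_5 to 1/(1 − a) = 1/(1 − (-1075)) = 1/1076. Expand this rational in ℤ_5: compute digits iteratively via d_i = x_i mod 5, x_{i+1} = (x_i − d_i)/5. The first 6 digits are (1, 0, 2, 1, 2, 4).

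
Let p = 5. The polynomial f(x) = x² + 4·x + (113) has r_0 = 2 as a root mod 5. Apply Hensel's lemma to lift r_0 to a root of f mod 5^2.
r_1 = 2 (mod 25)

Hensel: r_{i+1} = r_i − f(r_i)·(f′(r_i))^{-1} mod 5^{i+2}, f′(x) = 2x + 4. Iterate:
  r_0 = 2 (mod 5)
  r_1 = 2 (mod 25)
Final: r = 2 satisfies f(r) ≡ 0 mod 5^2.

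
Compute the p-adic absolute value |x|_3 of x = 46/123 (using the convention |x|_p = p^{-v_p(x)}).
|46/123|_3 = 3

Step 1 — compute v_3(x) by factoring powers of 3 out of the numerator and denominator: v_3(46/123) = -1. Step 2 — apply |x|_p = p^{-v_p(x)} = 3^{1} = 3.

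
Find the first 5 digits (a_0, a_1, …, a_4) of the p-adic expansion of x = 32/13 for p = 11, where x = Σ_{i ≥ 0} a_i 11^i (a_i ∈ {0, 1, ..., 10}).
(a_0, …, a_4) = (5, 4, 3, 9, 0)

v_11(32/13) = 0 (numerator and denominator both coprime to 11), so x ∈ ℤ_11^×. Compute digits iteratively via a_i = x_i mod 11, x_{i+1} = (x_i − a_i)/11, with x_0 = x:
  x_0 = 32/13;  a_0 = 5;  x_1 = (x_0 − 5)/11 = -3/13
  x_1 = -3/13;  a_1 = 4;  x_2 = (x_1 − 4)/11 = -5/13
  x_2 = -5/13;  a_2 = 3;  x_3 = (x_2 − 3)/11 = -4/13
  x_3 = -4/13;  a_3 = 9;  x_4 = (x_3 − 9)/11 = -11/13
  x_4 = -11/13;  a_4 = 0;  x_5 = (x_4 − 0)/11 = -1/13
Digits: (5, 4, 3, 9, 0).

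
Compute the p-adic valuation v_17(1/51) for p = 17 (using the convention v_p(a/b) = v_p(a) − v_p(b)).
v_17(1/51) = -1

Factor powers of 17 from the numerator and denominator of the reduced fraction: 1 = 17^0 · 1 and 51 = 17^1 · 3. Apply v_p(a/b) = v_p(a) − v_p(b): v_17(1/51) = 0 − 1 = -1.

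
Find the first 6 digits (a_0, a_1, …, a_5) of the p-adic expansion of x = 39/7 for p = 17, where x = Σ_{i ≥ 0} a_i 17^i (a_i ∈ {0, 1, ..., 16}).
(a_0, …, a_5) = (8, 12, 9, 14, 4, 7)

v_17(39/7) = 0 (numerator and denominator both coprime to 17), so x ∈ ℤ_17^×. Compute digits iteratively via a_i = x_i mod 17, x_{i+1} = (x_i − a_i)/17, with x_0 = x:
  x_0 = 39/7;  a_0 = 8;  x_1 = (x_0 − 8)/17 = -1/7
  x_1 = -1/7;  a_1 = 12;  x_2 = (x_1 − 12)/17 = -5/7
  x_2 = -5/7;  a_2 = 9;  x_3 = (x_2 − 9)/17 = -4/7
  x_3 = -4/7;  a_3 = 14;  x_4 = (x_3 − 14)/17 = -6/7
  x_4 = -6/7;  a_4 = 4;  x_5 = (x_4 − 4)/17 = -2/7
  x_5 = -2/7;  a_5 = 7;  x_6 = (x_5 − 7)/17 = -3/7
Digits: (8, 12, 9, 14, 4, 7).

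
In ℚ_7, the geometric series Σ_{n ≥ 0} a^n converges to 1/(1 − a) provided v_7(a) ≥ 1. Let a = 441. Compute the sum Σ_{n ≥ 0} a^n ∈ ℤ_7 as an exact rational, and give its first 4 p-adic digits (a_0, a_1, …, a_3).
Σ a^n = 1/(1 − a) = -1/440;  first 4 digits = (1, 0, 2, 1)

v_7(a) = 2 ≥ 1, so the series converges in ℤ_7 to 1/(1 − a) = 1/(1 − 441) = -1/440. Expand this rational in ℤ_7: compute digits iteratively via d_i = x_i mod 7, x_{i+1} = (x_i − d_i)/7. The first 4 digits are (1, 0, 2, 1).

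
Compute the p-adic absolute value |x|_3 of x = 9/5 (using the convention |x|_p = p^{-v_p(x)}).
|9/5|_3 = 1/9

Step 1 — compute v_3(x) by factoring powers of 3 out of the numerator and denominator: v_3(9/5) = 2. Step 2 — apply |x|_p = p^{-v_p(x)} = 3^{-2} = 1/9.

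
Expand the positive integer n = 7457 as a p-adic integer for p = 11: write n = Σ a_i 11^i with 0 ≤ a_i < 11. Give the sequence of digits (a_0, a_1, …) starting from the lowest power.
(a_0, a_1, …) = (10, 6, 6, 5)

Repeated division by 11 gives the digits low-to-high: 7457 = 10 + 6·11^1 + 6·11^2 + 5·11^3. Digit sequence: (10, 6, 6, 5).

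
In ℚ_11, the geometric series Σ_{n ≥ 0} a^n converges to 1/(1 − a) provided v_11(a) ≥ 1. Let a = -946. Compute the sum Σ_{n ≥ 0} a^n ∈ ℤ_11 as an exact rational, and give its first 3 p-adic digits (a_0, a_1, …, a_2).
Σ a^n = 1/(1 − a) = 1/947;  first 3 digits = (1, 2, 7)

v_11(a) = 1 ≥ 1, so the series converges in ℤ_11 to 1/(1 − a) = 1/(1 − (-946)) = 1/947. Expand this rational in ℤ_11: compute digits iteratively via d_i = x_i mod 11, x_{i+1} = (x_i − d_i)/11. The first 3 digits are (1, 2, 7).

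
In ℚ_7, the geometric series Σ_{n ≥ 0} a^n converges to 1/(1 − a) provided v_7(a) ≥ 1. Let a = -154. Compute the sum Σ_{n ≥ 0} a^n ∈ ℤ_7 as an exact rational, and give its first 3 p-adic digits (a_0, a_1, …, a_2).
Σ a^n = 1/(1 − a) = 1/155;  first 3 digits = (1, 6, 4)

v_7(a) = 1 ≥ 1, so the series converges in ℤ_7 to 1/(1 − a) = 1/(1 − (-154)) = 1/155. Expand this rational in ℤ_7: compute digits iteratively via d_i = x_i mod 7, x_{i+1} = (x_i − d_i)/7. The first 3 digits are (1, 6, 4).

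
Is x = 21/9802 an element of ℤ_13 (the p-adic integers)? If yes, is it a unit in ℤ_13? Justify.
x ∉ ℤ_13 (v_13(x) = -2 < 0)

ℤ_13 = {x ∈ ℚ_13 : v_13(x) ≥ 0} and ℤ_13^× = {x ∈ ℤ_13 : v_13(x) = 0}. Here v_13(21/9802) = v_13(num) − v_13(den) = -2; compare against these criteria.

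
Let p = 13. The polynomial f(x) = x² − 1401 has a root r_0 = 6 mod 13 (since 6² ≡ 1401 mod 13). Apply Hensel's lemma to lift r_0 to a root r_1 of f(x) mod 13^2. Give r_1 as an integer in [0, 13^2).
r_1 = 162 (mod 169)

Hensel's recurrence: r_{i+1} = r_i − f(r_i)·(f′(r_i))^{-1} mod 13^{i+2}, with f′(x) = 2x. Iterate:
  r_0 = 6 (mod 13)
  r_1 = 162 (mod 169)
Final: r_1 = 162, and one checks f(r_1) ≡ 0 mod 13^2.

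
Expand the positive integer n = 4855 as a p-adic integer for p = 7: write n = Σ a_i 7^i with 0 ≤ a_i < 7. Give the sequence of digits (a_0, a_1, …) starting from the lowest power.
(a_0, a_1, …) = (4, 0, 1, 0, 2)

Repeated division by 7 gives the digits low-to-high: 4855 = 4 + 1·7^2 + 2·7^4. Digit sequence: (4, 0, 1, 0, 2).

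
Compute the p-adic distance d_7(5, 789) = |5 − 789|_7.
d_7(5, 789) = 1/49

Step 1 — x − y = 5 − 789 = -784. Step 2 — v_7(-784) = 2 (factor: -784 = −(7^2 · 16); the sign does not affect v_p). Step 3 — |x − y|_7 = 7^{-2} = 1/49.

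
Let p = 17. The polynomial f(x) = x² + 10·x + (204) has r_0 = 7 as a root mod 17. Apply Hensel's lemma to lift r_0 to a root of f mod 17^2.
r_1 = 126 (mod 289)

Hensel: r_{i+1} = r_i − f(r_i)·(f′(r_i))^{-1} mod 17^{i+2}, f′(x) = 2x + 10. Iterate:
  r_0 = 7 (mod 17)
  r_1 = 126 (mod 289)
Final: r = 126 satisfies f(r) ≡ 0 mod 17^2.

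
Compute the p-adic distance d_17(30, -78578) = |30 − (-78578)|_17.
d_17(30, -78578) = 1/4913

Step 1 — x − y = 30 − (-78578) = 78608. Step 2 — v_17(78608) = 3 (factor: 78608 = (17^3 · 16); the sign does not affect v_p). Step 3 — |x − y|_17 = 17^{-3} = 1/4913.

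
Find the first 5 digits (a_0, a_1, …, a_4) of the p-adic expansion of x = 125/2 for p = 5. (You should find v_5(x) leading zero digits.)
(a_0, …, a_4) = (0, 0, 0, 3, 2)

v_5(125/2) = 3, so a_0 = ... = a_2 = 0. Factor out: x = 5^3 · u with u = 1/2 a unit in ℤ_5. Expand u iteratively via a_{v+i} = u_i mod 5, u_{i+1} = (u_i − a_{v+i})/5:
  u_0 = 1/2;  a_3 = 3;  u_1 = (u_0 − 3)/5 = -1/2
  u_1 = -1/2;  a_4 = 2;  u_2 = (u_1 − 2)/5 = -1/2
Digits: (0, 0, 0, 3, 2).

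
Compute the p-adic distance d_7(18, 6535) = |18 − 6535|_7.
d_7(18, 6535) = 1/343

Step 1 — x − y = 18 − 6535 = -6517. Step 2 — v_7(-6517) = 3 (factor: -6517 = −(7^3 · 19); the sign does not affect v_p). Step 3 — |x − y|_7 = 7^{-3} = 1/343.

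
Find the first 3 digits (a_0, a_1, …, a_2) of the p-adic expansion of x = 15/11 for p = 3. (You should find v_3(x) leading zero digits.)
(a_0, …, a_2) = (0, 1, 2)

v_3(15/11) = 1, so a_0 = ... = a_0 = 0. Factor out: x = 3^1 · u with u = 5/11 a unit in ℤ_3. Expand u iteratively via a_{v+i} = u_i mod 3, u_{i+1} = (u_i − a_{v+i})/3:
  u_0 = 5/11;  a_1 = 1;  u_1 = (u_0 − 1)/3 = -2/11
  u_1 = -2/11;  a_2 = 2;  u_2 = (u_1 − 2)/3 = -8/11
Digits: (0, 1, 2).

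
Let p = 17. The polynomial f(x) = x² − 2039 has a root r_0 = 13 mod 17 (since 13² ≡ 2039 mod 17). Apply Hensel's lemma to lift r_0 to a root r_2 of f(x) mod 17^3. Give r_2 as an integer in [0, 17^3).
r_2 = 4042 (mod 4913)

Hensel's recurrence: r_{i+1} = r_i − f(r_i)·(f′(r_i))^{-1} mod 17^{i+2}, with f′(x) = 2x. Iterate:
  r_0 = 13 (mod 17)
  r_1 = 285 (mod 289)
  r_2 = 4042 (mod 4913)
Final: r_2 = 4042, and one checks f(r_2) ≡ 0 mod 17^3.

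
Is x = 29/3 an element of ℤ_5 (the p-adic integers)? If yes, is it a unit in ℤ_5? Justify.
x ∈ ℤ_5^× (unit); v_5(x) = 0

ℤ_5 = {x ∈ ℚ_5 : v_5(x) ≥ 0} and ℤ_5^× = {x ∈ ℤ_5 : v_5(x) = 0}. Here v_5(29/3) = v_5(num) − v_5(den) = 0; compare against these criteria.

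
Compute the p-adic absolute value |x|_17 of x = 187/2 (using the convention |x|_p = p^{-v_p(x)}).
|187/2|_17 = 1/17

Step 1 — compute v_17(x) by factoring powers of 17 out of the numerator and denominator: v_17(187/2) = 1. Step 2 — apply |x|_p = p^{-v_p(x)} = 17^{-1} = 1/17.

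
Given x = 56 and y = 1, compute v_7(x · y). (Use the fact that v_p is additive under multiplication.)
v_7(56) = 1

v_p(x) = 1 (factor: 56 = 7^1 · 8); v_p(y) = 0 (factor: 1 = 7^0 · 1). Additivity: v_p(xy) = v_p(x) + v_p(y) = 1 + 0 = 1. (Direct check: xy = 56 = 7^1 · (8).)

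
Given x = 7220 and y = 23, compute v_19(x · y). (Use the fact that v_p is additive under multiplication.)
v_19(166060) = 2

v_p(x) = 2 (factor: 7220 = 19^2 · 20); v_p(y) = 0 (factor: 23 = 19^0 · 23). Additivity: v_p(xy) = v_p(x) + v_p(y) = 2 + 0 = 2. (Direct check: xy = 166060 = 19^2 · (460).)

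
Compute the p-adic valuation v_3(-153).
v_3(-153) = 2

v_3(n) is the largest exponent k such that 3^k divides n. Factor out: -153 = -3^2 · 17. (Sign doesn't affect v_p.) So v_3(-153) = 2.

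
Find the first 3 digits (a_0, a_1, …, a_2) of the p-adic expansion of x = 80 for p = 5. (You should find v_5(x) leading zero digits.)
(a_0, …, a_2) = (0, 1, 3)

v_5(80) = 1, so a_0 = ... = a_0 = 0. Factor out: x = 5^1 · u with u = 16 a unit in ℤ_5. Expand u iteratively via a_{v+i} = u_i mod 5, u_{i+1} = (u_i − a_{v+i})/5:
  u_0 = 16;  a_1 = 1;  u_1 = (u_0 − 1)/5 = 3
  u_1 = 3;  a_2 = 3;  u_2 = (u_1 − 3)/5 = 0
Digits: (0, 1, 3).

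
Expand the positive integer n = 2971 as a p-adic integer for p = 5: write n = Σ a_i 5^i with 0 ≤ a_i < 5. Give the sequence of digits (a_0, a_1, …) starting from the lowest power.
(a_0, a_1, …) = (1, 4, 3, 3, 4)

Repeated division by 5 gives the digits low-to-high: 2971 = 1 + 4·5^1 + 3·5^2 + 3·5^3 + 4·5^4. Digit sequence: (1, 4, 3, 3, 4).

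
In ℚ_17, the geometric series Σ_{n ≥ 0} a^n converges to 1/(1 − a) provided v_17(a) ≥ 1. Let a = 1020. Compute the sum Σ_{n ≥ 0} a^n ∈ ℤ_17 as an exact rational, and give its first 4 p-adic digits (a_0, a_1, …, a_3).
Σ a^n = 1/(1 − a) = -1/1019;  first 4 digits = (1, 9, 16, 5)

v_17(a) = 1 ≥ 1, so the series converges in ℤ_17 to 1/(1 − a) = 1/(1 − 1020) = -1/1019. Expand this rational in ℤ_17: compute digits iteratively via d_i = x_i mod 17, x_{i+1} = (x_i − d_i)/17. The first 4 digits are (1, 9, 16, 5).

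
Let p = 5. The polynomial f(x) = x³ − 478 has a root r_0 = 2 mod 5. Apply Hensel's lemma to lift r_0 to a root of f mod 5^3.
r_2 = 12 (mod 125)

Hensel: r_{i+1} = r_i − f(r_i)/f′(r_i) mod 5^{i+2}, where f′(x) = 3x². Iterate:
  r_0 = 2 (mod 5)
  r_1 = 12 (mod 25)
  r_2 = 12 (mod 125)
Final: r = 12 with f(r) ≡ 0 mod 5^3.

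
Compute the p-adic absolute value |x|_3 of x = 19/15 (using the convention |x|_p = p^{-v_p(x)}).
|19/15|_3 = 3

Step 1 — compute v_3(x) by factoring powers of 3 out of the numerator and denominator: v_3(19/15) = -1. Step 2 — apply |x|_p = p^{-v_p(x)} = 3^{1} = 3.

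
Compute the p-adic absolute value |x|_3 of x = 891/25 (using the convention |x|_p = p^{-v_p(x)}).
|891/25|_3 = 1/81

Step 1 — compute v_3(x) by factoring powers of 3 out of the numerator and denominator: v_3(891/25) = 4. Step 2 — apply |x|_p = p^{-v_p(x)} = 3^{-4} = 1/81.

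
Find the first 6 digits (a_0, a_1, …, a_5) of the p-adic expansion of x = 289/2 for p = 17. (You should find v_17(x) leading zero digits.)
(a_0, …, a_5) = (0, 0, 9, 8, 8, 8)

v_17(289/2) = 2, so a_0 = ... = a_1 = 0. Factor out: x = 17^2 · u with u = 1/2 a unit in ℤ_17. Expand u iteratively via a_{v+i} = u_i mod 17, u_{i+1} = (u_i − a_{v+i})/17:
  u_0 = 1/2;  a_2 = 9;  u_1 = (u_0 − 9)/17 = -1/2
  u_1 = -1/2;  a_3 = 8;  u_2 = (u_1 − 8)/17 = -1/2
  u_2 = -1/2;  a_4 = 8;  u_3 = (u_2 − 8)/17 = -1/2
  u_3 = -1/2;  a_5 = 8;  u_4 = (u_3 − 8)/17 = -1/2
Digits: (0, 0, 9, 8, 8, 8).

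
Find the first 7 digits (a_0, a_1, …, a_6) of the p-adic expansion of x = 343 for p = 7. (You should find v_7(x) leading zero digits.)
(a_0, …, a_6) = (0, 0, 0, 1, 0, 0, 0)

v_7(343) = 3, so a_0 = ... = a_2 = 0. Factor out: x = 7^3 · u with u = 1 a unit in ℤ_7. Expand u iteratively via a_{v+i} = u_i mod 7, u_{i+1} = (u_i − a_{v+i})/7:
  u_0 = 1;  a_3 = 1;  u_1 = (u_0 − 1)/7 = 0
  u_1 = 0;  a_4 = 0;  u_2 = (u_1 − 0)/7 = 0
  u_2 = 0;  a_5 = 0;  u_3 = (u_2 − 0)/7 = 0
  u_3 = 0;  a_6 = 0;  u_4 = (u_3 − 0)/7 = 0
Digits: (0, 0, 0, 1, 0, 0, 0).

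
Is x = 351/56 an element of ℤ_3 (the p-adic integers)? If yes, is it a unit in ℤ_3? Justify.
x ∈ ℤ_3 but not a unit; v_3(x) = 3 > 0

ℤ_3 = {x ∈ ℚ_3 : v_3(x) ≥ 0} and ℤ_3^× = {x ∈ ℤ_3 : v_3(x) = 0}. Here v_3(351/56) = v_3(num) − v_3(den) = 3; compare against these criteria.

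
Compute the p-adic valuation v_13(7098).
v_13(7098) = 2

v_13(n) is the largest exponent k such that 13^k divides n. Factor out: 7098 = 13^2 · 42. (Sign doesn't affect v_p.) So v_13(7098) = 2.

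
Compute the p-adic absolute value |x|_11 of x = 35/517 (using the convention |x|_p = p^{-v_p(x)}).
|35/517|_11 = 11

Step 1 — compute v_11(x) by factoring powers of 11 out of the numerator and denominator: v_11(35/517) = -1. Step 2 — apply |x|_p = p^{-v_p(x)} = 11^{1} = 11.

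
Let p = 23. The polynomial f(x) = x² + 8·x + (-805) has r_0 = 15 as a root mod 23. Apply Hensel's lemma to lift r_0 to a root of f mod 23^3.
r_2 = 4983 (mod 12167)

Hensel: r_{i+1} = r_i − f(r_i)·(f′(r_i))^{-1} mod 23^{i+2}, f′(x) = 2x + 8. Iterate:
  r_0 = 15 (mod 23)
  r_1 = 222 (mod 529)
  r_2 = 4983 (mod 12167)
Final: r = 4983 satisfies f(r) ≡ 0 mod 23^3.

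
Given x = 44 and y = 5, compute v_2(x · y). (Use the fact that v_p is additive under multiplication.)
v_2(220) = 2

v_p(x) = 2 (factor: 44 = 2^2 · 11); v_p(y) = 0 (factor: 5 = 2^0 · 5). Additivity: v_p(xy) = v_p(x) + v_p(y) = 2 + 0 = 2. (Direct check: xy = 220 = 2^2 · (55).)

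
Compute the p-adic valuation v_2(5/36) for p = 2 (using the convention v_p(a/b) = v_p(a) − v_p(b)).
v_2(5/36) = -2

Factor powers of 2 from the numerator and denominator of the reduced fraction: 5 = 2^0 · 5 and 36 = 2^2 · 9. Apply v_p(a/b) = v_p(a) − v_p(b): v_2(5/36) = 0 − 2 = -2.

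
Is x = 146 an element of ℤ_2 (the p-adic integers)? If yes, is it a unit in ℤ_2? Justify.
x ∈ ℤ_2 but not a unit; v_2(x) = 1 > 0

ℤ_2 = {x ∈ ℚ_2 : v_2(x) ≥ 0} and ℤ_2^× = {x ∈ ℤ_2 : v_2(x) = 0}. Here v_2(146) = v_2(num) − v_2(den) = 1; compare against these criteria.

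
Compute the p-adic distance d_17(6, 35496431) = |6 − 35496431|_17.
d_17(6, 35496431) = 1/1419857

Step 1 — x − y = 6 − 35496431 = -35496425. Step 2 — v_17(-35496425) = 5 (factor: -35496425 = −(17^5 · 25); the sign does not affect v_p). Step 3 — |x − y|_17 = 17^{-5} = 1/1419857.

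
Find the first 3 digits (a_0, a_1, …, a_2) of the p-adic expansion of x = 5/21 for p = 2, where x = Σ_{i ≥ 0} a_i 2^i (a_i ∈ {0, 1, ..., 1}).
(a_0, …, a_2) = (1, 0, 0)

v_2(5/21) = 0 (numerator and denominator both coprime to 2), so x ∈ ℤ_2^×. Compute digits iteratively via a_i = x_i mod 2, x_{i+1} = (x_i − a_i)/2, with x_0 = x:
  x_0 = 5/21;  a_0 = 1;  x_1 = (x_0 − 1)/2 = -8/21
  x_1 = -8/21;  a_1 = 0;  x_2 = (x_1 − 0)/2 = -4/21
  x_2 = -4/21;  a_2 = 0;  x_3 = (x_2 − 0)/2 = -2/21
Digits: (1, 0, 0).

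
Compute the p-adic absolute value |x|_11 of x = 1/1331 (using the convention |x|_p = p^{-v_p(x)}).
|1/1331|_11 = 1331

Step 1 — compute v_11(x) by factoring powers of 11 out of the numerator and denominator: v_11(1/1331) = -3. Step 2 — apply |x|_p = p^{-v_p(x)} = 11^{3} = 1331.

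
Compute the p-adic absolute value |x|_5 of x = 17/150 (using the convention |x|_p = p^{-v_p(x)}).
|17/150|_5 = 25

Step 1 — compute v_5(x) by factoring powers of 5 out of the numerator and denominator: v_5(17/150) = -2. Step 2 — apply |x|_p = p^{-v_p(x)} = 5^{2} = 25.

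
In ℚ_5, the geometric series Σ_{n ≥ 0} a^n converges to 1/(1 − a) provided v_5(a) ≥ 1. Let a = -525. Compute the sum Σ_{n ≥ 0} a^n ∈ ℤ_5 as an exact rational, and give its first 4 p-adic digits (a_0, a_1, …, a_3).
Σ a^n = 1/(1 − a) = 1/526;  first 4 digits = (1, 0, 4, 0)

v_5(a) = 2 ≥ 1, so the series converges in ℤ_5 to 1/(1 − a) = 1/(1 − (-525)) = 1/526. Expand this rational in ℤ_5: compute digits iteratively via d_i = x_i mod 5, x_{i+1} = (x_i − d_i)/5. The first 4 digits are (1, 0, 4, 0).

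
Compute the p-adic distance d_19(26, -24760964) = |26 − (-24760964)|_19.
d_19(26, -24760964) = 1/2476099

Step 1 — x − y = 26 − (-24760964) = 24760990. Step 2 — v_19(24760990) = 5 (factor: 24760990 = (19^5 · 10); the sign does not affect v_p). Step 3 — |x − y|_19 = 19^{-5} = 1/2476099.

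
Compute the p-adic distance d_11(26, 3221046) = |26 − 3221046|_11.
d_11(26, 3221046) = 1/161051

Step 1 — x − y = 26 − 3221046 = -3221020. Step 2 — v_11(-3221020) = 5 (factor: -3221020 = −(11^5 · 20); the sign does not affect v_p). Step 3 — |x − y|_11 = 11^{-5} = 1/161051.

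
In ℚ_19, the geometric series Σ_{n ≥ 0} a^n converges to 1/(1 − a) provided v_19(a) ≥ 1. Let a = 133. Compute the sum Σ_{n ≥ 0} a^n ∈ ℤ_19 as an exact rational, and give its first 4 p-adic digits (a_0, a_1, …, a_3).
Σ a^n = 1/(1 − a) = -1/132;  first 4 digits = (1, 7, 11, 3)

v_19(a) = 1 ≥ 1, so the series converges in ℤ_19 to 1/(1 − a) = 1/(1 − 133) = -1/132. Expand this rational in ℤ_19: compute digits iteratively via d_i = x_i mod 19, x_{i+1} = (x_i − d_i)/19. The first 4 digits are (1, 7, 11, 3).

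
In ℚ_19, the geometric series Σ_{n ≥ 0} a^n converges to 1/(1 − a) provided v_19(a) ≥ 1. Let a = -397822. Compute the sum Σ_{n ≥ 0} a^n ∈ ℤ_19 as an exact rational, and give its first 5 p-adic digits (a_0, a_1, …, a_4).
Σ a^n = 1/(1 − a) = 1/397823;  first 5 digits = (1, 0, 0, 18, 15)

v_19(a) = 3 ≥ 1, so the series converges in ℤ_19 to 1/(1 − a) = 1/(1 − (-397822)) = 1/397823. Expand this rational in ℤ_19: compute digits iteratively via d_i = x_i mod 19, x_{i+1} = (x_i − d_i)/19. The first 5 digits are (1, 0, 0, 18, 15).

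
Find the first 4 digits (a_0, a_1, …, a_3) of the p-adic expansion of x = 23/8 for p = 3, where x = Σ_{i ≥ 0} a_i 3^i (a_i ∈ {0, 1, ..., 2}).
(a_0, …, a_3) = (1, 1, 1, 0)

v_3(23/8) = 0 (numerator and denominator both coprime to 3), so x ∈ ℤ_3^×. Compute digits iteratively via a_i = x_i mod 3, x_{i+1} = (x_i − a_i)/3, with x_0 = x:
  x_0 = 23/8;  a_0 = 1;  x_1 = (x_0 − 1)/3 = 5/8
  x_1 = 5/8;  a_1 = 1;  x_2 = (x_1 − 1)/3 = -1/8
  x_2 = -1/8;  a_2 = 1;  x_3 = (x_2 − 1)/3 = -3/8
  x_3 = -3/8;  a_3 = 0;  x_4 = (x_3 − 0)/3 = -1/8
Digits: (1, 1, 1, 0).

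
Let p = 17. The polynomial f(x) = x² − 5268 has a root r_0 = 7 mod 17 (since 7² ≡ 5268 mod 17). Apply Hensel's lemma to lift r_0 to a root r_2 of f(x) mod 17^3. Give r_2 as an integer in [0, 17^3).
r_2 = 2795 (mod 4913)

Hensel's recurrence: r_{i+1} = r_i − f(r_i)·(f′(r_i))^{-1} mod 17^{i+2}, with f′(x) = 2x. Iterate:
  r_0 = 7 (mod 17)
  r_1 = 194 (mod 289)
  r_2 = 2795 (mod 4913)
Final: r_2 = 2795, and one checks f(r_2) ≡ 0 mod 17^3.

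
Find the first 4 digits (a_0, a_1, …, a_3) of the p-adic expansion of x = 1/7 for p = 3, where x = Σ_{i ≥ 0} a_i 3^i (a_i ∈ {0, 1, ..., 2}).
(a_0, …, a_3) = (1, 1, 0, 2)

v_3(1/7) = 0 (numerator and denominator both coprime to 3), so x ∈ ℤ_3^×. Compute digits iteratively via a_i = x_i mod 3, x_{i+1} = (x_i − a_i)/3, with x_0 = x:
  x_0 = 1/7;  a_0 = 1;  x_1 = (x_0 − 1)/3 = -2/7
  x_1 = -2/7;  a_1 = 1;  x_2 = (x_1 − 1)/3 = -3/7
  x_2 = -3/7;  a_2 = 0;  x_3 = (x_2 − 0)/3 = -1/7
  x_3 = -1/7;  a_3 = 2;  x_4 = (x_3 − 2)/3 = -5/7
Digits: (1, 1, 0, 2).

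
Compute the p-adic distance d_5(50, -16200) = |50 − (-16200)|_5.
d_5(50, -16200) = 1/625

Step 1 — x − y = 50 − (-16200) = 16250. Step 2 — v_5(16250) = 4 (factor: 16250 = (5^4 · 26); the sign does not affect v_p). Step 3 — |x − y|_5 = 5^{-4} = 1/625.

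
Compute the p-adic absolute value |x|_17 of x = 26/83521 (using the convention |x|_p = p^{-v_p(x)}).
|26/83521|_17 = 83521

Step 1 — compute v_17(x) by factoring powers of 17 out of the numerator and denominator: v_17(26/83521) = -4. Step 2 — apply |x|_p = p^{-v_p(x)} = 17^{4} = 83521.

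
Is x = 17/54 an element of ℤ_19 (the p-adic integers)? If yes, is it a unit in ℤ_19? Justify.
x ∈ ℤ_19^× (unit); v_19(x) = 0

ℤ_19 = {x ∈ ℚ_19 : v_19(x) ≥ 0} and ℤ_19^× = {x ∈ ℤ_19 : v_19(x) = 0}. Here v_19(17/54) = v_19(num) − v_19(den) = 0; compare against these criteria.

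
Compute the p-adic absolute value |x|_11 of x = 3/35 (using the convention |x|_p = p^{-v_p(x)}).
|3/35|_11 = 1

Step 1 — compute v_11(x) by factoring powers of 11 out of the numerator and denominator: v_11(3/35) = 0. Step 2 — apply |x|_p = p^{-v_p(x)} = 11^{0} = 1.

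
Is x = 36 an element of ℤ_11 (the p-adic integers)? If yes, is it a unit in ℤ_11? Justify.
x ∈ ℤ_11^× (unit); v_11(x) = 0

ℤ_11 = {x ∈ ℚ_11 : v_11(x) ≥ 0} and ℤ_11^× = {x ∈ ℤ_11 : v_11(x) = 0}. Here v_11(36) = v_11(num) − v_11(den) = 0; compare against these criteria.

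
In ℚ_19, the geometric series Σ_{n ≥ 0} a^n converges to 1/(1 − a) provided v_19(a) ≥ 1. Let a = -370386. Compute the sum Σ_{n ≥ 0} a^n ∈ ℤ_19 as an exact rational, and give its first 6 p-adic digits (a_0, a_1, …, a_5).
Σ a^n = 1/(1 − a) = 1/370387;  first 6 digits = (1, 0, 0, 3, 16, 18)

v_19(a) = 3 ≥ 1, so the series converges in ℤ_19 to 1/(1 − a) = 1/(1 − (-370386)) = 1/370387. Expand this rational in ℤ_19: compute digits iteratively via d_i = x_i mod 19, x_{i+1} = (x_i − d_i)/19. The first 6 digits are (1, 0, 0, 3, 16, 18).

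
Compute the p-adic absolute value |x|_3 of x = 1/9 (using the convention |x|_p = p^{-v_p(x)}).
|1/9|_3 = 9

Step 1 — compute v_3(x) by factoring powers of 3 out of the numerator and denominator: v_3(1/9) = -2. Step 2 — apply |x|_p = p^{-v_p(x)} = 3^{2} = 9.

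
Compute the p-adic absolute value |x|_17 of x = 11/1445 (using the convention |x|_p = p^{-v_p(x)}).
|11/1445|_17 = 289

Step 1 — compute v_17(x) by factoring powers of 17 out of the numerator and denominator: v_17(11/1445) = -2. Step 2 — apply |x|_p = p^{-v_p(x)} = 17^{2} = 289.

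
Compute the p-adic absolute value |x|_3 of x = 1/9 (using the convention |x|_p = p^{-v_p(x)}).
|1/9|_3 = 9

Step 1 — compute v_3(x) by factoring powers of 3 out of the numerator and denominator: v_3(1/9) = -2. Step 2 — apply |x|_p = p^{-v_p(x)} = 3^{2} = 9.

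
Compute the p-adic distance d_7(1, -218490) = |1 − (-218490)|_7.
d_7(1, -218490) = 1/16807

Step 1 — x − y = 1 − (-218490) = 218491. Step 2 — v_7(218491) = 5 (factor: 218491 = (7^5 · 13); the sign does not affect v_p). Step 3 — |x − y|_7 = 7^{-5} = 1/16807.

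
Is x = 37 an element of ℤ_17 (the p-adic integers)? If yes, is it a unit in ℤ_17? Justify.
x ∈ ℤ_17^× (unit); v_17(x) = 0

ℤ_17 = {x ∈ ℚ_17 : v_17(x) ≥ 0} and ℤ_17^× = {x ∈ ℤ_17 : v_17(x) = 0}. Here v_17(37) = v_17(num) − v_17(den) = 0; compare against these criteria.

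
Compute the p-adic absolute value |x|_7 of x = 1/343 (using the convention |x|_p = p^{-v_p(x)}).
|1/343|_7 = 343

Step 1 — compute v_7(x) by factoring powers of 7 out of the numerator and denominator: v_7(1/343) = -3. Step 2 — apply |x|_p = p^{-v_p(x)} = 7^{3} = 343.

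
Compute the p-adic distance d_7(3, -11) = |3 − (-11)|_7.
d_7(3, -11) = 1/7

Step 1 — x − y = 3 − (-11) = 14. Step 2 — v_7(14) = 1 (factor: 14 = (7^1 · 2); the sign does not affect v_p). Step 3 — |x − y|_7 = 7^{-1} = 1/7.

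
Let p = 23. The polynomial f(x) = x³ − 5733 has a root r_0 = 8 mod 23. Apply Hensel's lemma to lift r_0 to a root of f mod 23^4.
r_3 = 188654 (mod 279841)

Hensel: r_{i+1} = r_i − f(r_i)/f′(r_i) mod 23^{i+2}, where f′(x) = 3x². Iterate:
  r_0 = 8 (mod 23)
  r_1 = 330 (mod 529)
  r_2 = 6149 (mod 12167)
  r_3 = 188654 (mod 279841)
Final: r = 188654 with f(r) ≡ 0 mod 23^4.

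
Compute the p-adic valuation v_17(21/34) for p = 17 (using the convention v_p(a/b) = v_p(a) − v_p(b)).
v_17(21/34) = -1

Factor powers of 17 from the numerator and denominator of the reduced fraction: 21 = 17^0 · 21 and 34 = 17^1 · 2. Apply v_p(a/b) = v_p(a) − v_p(b): v_17(21/34) = 0 − 1 = -1.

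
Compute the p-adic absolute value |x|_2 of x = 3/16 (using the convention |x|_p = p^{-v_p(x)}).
|3/16|_2 = 16

Step 1 — compute v_2(x) by factoring powers of 2 out of the numerator and denominator: v_2(3/16) = -4. Step 2 — apply |x|_p = p^{-v_p(x)} = 2^{4} = 16.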